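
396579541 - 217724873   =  178854668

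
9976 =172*58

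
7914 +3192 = 11106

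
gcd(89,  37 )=1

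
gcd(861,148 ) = 1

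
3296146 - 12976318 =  - 9680172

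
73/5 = 73/5 = 14.60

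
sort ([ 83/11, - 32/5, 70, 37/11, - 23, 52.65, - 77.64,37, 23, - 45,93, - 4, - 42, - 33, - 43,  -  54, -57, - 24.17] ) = [ - 77.64 , - 57, - 54, - 45, - 43, -42, - 33, - 24.17, - 23, - 32/5, - 4, 37/11, 83/11,  23,37, 52.65,  70 , 93 ]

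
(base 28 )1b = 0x27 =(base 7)54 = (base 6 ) 103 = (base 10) 39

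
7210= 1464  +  5746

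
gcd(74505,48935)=5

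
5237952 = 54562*96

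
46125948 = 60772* 759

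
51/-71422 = -1  +  71371/71422 = - 0.00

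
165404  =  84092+81312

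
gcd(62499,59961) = 3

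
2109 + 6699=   8808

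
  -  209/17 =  - 13 + 12/17 = - 12.29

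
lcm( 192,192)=192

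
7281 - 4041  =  3240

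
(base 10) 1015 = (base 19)2f8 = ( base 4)33313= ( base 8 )1767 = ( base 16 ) 3f7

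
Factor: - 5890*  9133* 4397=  - 236529447890 = - 2^1*5^1*19^1*31^1*4397^1*9133^1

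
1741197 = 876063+865134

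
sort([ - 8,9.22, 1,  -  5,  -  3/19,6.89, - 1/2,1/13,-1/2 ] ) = [-8,  -  5, - 1/2, - 1/2, - 3/19,1/13,  1,6.89,9.22]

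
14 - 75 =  - 61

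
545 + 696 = 1241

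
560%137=12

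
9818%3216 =170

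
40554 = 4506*9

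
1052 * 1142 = 1201384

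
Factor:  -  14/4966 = -7/2483= -7^1*13^(  -  1)*191^(-1) 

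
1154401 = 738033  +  416368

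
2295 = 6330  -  4035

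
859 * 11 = 9449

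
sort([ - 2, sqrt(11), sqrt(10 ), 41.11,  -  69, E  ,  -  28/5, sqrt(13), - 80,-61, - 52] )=[-80,  -  69, - 61, - 52, - 28/5, - 2, E, sqrt(10 ),sqrt(11) , sqrt(13 ),  41.11] 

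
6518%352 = 182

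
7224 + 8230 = 15454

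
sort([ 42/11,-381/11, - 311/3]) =[ - 311/3, - 381/11,42/11]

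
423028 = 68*6221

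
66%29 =8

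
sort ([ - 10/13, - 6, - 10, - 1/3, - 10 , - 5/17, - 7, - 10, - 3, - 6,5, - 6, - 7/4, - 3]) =[ - 10, - 10, - 10, - 7, - 6 , - 6,-6  , - 3, - 3, - 7/4,- 10/13, - 1/3, - 5/17, 5]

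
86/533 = 86/533 = 0.16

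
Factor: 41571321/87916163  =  3^1*11^1 * 17^( - 1)*73^( - 1 )*70843^(-1) * 1259737^1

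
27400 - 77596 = - 50196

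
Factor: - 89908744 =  - 2^3*47^1*239119^1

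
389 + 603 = 992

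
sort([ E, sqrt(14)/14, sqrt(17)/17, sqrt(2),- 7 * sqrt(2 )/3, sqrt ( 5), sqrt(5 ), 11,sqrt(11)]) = [- 7*sqrt(2)/3, sqrt( 17)/17, sqrt(14 )/14,sqrt(2), sqrt(5), sqrt( 5) , E, sqrt( 11 ), 11 ] 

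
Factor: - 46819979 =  - 46819979^1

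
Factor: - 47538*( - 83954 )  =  2^2* 3^2*13^1*19^1*139^1*3229^1=3991005252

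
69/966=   1/14 = 0.07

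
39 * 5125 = 199875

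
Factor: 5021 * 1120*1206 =2^6 * 3^2 * 5^1*7^1 * 67^1*5021^1 = 6781965120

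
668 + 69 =737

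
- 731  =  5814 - 6545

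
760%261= 238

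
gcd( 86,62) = 2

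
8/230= 4/115=0.03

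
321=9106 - 8785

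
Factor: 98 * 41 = 2^1*7^2*41^1 = 4018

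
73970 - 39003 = 34967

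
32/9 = 32/9 = 3.56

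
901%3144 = 901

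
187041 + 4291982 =4479023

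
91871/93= 987 + 80/93 = 987.86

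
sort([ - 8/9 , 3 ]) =[-8/9, 3]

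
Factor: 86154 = 2^1*3^1*83^1*173^1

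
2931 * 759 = 2224629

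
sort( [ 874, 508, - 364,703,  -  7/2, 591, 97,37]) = [ - 364, -7/2, 37, 97, 508,591,  703 , 874 ]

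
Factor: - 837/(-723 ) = 279/241 = 3^2  *  31^1*241^( - 1 )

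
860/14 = 61 +3/7   =  61.43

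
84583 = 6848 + 77735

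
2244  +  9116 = 11360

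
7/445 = 7/445 = 0.02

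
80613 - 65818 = 14795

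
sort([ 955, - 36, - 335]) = [ - 335, - 36,955]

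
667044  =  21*31764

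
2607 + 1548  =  4155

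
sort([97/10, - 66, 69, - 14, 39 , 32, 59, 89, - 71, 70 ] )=[-71, - 66 , - 14,  97/10,32, 39, 59, 69,70,89] 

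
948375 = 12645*75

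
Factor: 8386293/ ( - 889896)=-2^( - 3 ) * 7^( - 1 ) * 5297^( - 1 ) * 2795431^1  =  - 2795431/296632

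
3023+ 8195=11218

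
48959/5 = 48959/5=9791.80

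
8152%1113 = 361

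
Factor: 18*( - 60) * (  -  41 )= 44280 = 2^3*3^3 * 5^1*41^1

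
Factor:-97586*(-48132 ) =4697009352 = 2^3*3^2 * 7^1*59^1*191^1*827^1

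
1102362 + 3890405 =4992767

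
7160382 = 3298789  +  3861593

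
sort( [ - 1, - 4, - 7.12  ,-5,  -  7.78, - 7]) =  [ - 7.78, - 7.12, - 7, - 5, - 4, - 1 ]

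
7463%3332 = 799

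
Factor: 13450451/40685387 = 7^2* 17^1*67^1*241^1*983^( - 1)*41389^( - 1) 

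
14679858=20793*706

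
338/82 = 4 + 5/41 = 4.12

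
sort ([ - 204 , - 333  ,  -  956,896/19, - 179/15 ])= [-956,  -  333, - 204, - 179/15, 896/19]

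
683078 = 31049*22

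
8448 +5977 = 14425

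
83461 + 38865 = 122326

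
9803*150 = 1470450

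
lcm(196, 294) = 588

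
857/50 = 857/50 = 17.14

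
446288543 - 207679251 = 238609292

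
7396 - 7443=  - 47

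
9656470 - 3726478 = 5929992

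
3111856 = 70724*44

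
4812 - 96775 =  - 91963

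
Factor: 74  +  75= 149^1= 149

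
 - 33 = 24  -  57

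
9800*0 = 0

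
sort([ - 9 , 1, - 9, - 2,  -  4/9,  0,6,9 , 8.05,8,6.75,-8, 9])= [  -  9,-9,- 8,- 2,- 4/9,0,1,6,  6.75  ,  8 , 8.05,9,9] 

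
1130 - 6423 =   -  5293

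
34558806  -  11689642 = 22869164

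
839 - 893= - 54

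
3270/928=1635/464 = 3.52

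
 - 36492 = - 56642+20150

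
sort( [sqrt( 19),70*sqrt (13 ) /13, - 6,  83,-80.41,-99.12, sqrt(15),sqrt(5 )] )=[ - 99.12,-80.41, - 6, sqrt(5), sqrt( 15), sqrt( 19),  70*sqrt(13 )/13,  83]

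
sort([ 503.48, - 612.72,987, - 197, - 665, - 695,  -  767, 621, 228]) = [ - 767, - 695, - 665, - 612.72,  -  197, 228, 503.48, 621, 987 ] 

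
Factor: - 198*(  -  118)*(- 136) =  - 2^5*3^2*11^1*17^1*59^1=-3177504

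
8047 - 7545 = 502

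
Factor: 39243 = 3^1 * 103^1*127^1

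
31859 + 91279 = 123138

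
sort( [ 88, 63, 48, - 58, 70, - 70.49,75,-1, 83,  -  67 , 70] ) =[ - 70.49, - 67, - 58,-1,48, 63,70,70,75,83,  88]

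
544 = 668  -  124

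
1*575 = 575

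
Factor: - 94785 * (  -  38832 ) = 2^4 * 3^2*5^1*71^1*  89^1*809^1=3680691120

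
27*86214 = 2327778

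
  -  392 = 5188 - 5580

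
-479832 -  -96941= - 382891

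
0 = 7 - 7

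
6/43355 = 6/43355 = 0.00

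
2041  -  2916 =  - 875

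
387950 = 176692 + 211258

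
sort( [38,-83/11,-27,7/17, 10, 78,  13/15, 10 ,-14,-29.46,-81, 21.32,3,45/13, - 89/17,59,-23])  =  [ - 81, - 29.46, - 27, - 23,-14, - 83/11, - 89/17,7/17, 13/15,3,45/13,10, 10,21.32,38, 59,78]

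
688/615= 688/615 = 1.12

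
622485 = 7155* 87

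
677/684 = 677/684=0.99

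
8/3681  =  8/3681 = 0.00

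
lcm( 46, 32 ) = 736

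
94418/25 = 3776 + 18/25 = 3776.72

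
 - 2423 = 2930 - 5353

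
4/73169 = 4/73169 = 0.00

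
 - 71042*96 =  -6820032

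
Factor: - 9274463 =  - 11^1 * 47^1*17939^1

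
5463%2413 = 637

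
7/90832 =1/12976 = 0.00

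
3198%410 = 328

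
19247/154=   19247/154 = 124.98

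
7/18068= 7/18068 = 0.00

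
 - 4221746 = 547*( - 7718 )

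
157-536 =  -379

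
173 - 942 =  - 769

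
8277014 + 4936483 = 13213497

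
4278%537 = 519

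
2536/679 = 3 + 499/679 =3.73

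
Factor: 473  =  11^1*43^1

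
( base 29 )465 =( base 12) 2073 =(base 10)3543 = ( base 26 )567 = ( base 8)6727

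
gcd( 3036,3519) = 69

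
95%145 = 95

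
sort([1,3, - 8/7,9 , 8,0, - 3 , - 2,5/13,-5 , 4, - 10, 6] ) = [ - 10, - 5, - 3, - 2 , - 8/7, 0,  5/13,  1 , 3, 4, 6,8,9]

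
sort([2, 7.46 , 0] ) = [ 0, 2,7.46] 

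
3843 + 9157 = 13000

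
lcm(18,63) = 126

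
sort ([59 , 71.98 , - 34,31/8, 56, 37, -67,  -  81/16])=[-67, - 34, - 81/16, 31/8,37, 56, 59, 71.98 ]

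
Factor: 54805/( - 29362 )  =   - 2^( - 1 )*5^1*53^( - 1) *97^1 *113^1*277^( - 1) 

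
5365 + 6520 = 11885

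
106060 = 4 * 26515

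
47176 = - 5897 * ( - 8 ) 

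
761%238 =47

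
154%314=154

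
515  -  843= - 328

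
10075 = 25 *403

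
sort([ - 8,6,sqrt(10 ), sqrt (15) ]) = [ - 8,sqrt( 10), sqrt(15),6 ]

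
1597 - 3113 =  - 1516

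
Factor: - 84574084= - 2^2*7^1*107^1*28229^1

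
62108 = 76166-14058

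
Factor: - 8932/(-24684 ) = 203/561 = 3^( - 1)*7^1*11^( - 1)*17^(-1)* 29^1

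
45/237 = 15/79 = 0.19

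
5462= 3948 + 1514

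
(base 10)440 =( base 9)538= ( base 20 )120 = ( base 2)110111000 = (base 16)1B8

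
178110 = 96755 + 81355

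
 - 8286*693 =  - 5742198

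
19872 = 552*36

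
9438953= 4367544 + 5071409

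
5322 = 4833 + 489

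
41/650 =41/650 = 0.06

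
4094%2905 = 1189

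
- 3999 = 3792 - 7791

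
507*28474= 14436318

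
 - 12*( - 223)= 2676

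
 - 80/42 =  - 40/21 = -1.90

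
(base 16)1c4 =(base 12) 318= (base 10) 452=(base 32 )E4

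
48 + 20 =68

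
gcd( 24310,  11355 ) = 5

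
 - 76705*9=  - 690345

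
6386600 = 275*23224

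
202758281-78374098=124384183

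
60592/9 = 6732 + 4/9= 6732.44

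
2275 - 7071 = -4796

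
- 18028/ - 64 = 281 + 11/16 = 281.69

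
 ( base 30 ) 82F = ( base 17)182G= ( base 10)7275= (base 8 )16153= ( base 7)30132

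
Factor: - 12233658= - 2^1 * 3^1*2038943^1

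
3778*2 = 7556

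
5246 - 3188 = 2058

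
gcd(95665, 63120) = 5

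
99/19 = 5 + 4/19 = 5.21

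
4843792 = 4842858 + 934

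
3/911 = 3/911 = 0.00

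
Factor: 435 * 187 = 3^1*5^1*11^1*17^1*29^1 = 81345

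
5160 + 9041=14201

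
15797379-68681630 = -52884251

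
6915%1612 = 467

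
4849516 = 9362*518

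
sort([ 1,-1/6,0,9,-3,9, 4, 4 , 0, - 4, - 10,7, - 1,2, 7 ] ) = [ - 10, - 4, - 3, - 1, - 1/6,0, 0,1,2,  4,4,7  ,  7,9 , 9]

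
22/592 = 11/296 = 0.04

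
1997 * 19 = 37943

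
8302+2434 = 10736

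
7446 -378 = 7068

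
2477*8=19816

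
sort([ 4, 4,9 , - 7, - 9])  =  [ - 9,  -  7, 4,4, 9 ] 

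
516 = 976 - 460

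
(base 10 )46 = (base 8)56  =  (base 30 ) 1G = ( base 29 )1h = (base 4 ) 232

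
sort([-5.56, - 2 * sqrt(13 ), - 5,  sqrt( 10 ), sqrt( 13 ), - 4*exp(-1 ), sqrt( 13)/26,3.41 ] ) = [ - 2 * sqrt( 13) ,  -  5.56,  -  5, - 4*exp( - 1 ), sqrt(13 )/26, sqrt( 10) , 3.41, sqrt(13)] 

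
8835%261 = 222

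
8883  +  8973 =17856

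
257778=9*28642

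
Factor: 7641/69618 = 2^ ( - 1) * 3^2  *  41^ (- 1 ) = 9/82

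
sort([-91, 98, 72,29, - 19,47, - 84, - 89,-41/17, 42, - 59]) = [ - 91, - 89, - 84  , -59,  -  19, -41/17,29,42,  47,72, 98]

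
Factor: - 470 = -2^1 * 5^1*47^1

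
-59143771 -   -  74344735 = 15200964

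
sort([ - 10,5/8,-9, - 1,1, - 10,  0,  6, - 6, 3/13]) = [-10, - 10,  -  9 ,  -  6, - 1, 0, 3/13, 5/8,1, 6 ]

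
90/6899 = 90/6899=   0.01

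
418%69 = 4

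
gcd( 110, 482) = 2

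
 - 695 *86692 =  - 60250940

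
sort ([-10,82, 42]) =[ - 10, 42, 82]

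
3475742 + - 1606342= 1869400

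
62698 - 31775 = 30923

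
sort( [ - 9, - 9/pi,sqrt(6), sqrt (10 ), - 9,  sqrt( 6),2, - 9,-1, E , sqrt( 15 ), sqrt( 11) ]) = [ - 9, - 9 , - 9, - 9/pi  , - 1 , 2,sqrt ( 6), sqrt( 6), E , sqrt( 10),  sqrt( 11 ), sqrt(15)]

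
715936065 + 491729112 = 1207665177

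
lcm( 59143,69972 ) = 4968012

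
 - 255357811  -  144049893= - 399407704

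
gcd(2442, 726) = 66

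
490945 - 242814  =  248131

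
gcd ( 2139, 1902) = 3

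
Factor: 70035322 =2^1*7^1 * 23^1*263^1*827^1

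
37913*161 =6103993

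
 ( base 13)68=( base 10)86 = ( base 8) 126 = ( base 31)2O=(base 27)35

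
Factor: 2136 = 2^3 * 3^1*89^1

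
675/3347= 675/3347 = 0.20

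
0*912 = 0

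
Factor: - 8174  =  - 2^1*61^1 * 67^1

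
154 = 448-294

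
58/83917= 58/83917 = 0.00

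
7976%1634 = 1440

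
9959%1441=1313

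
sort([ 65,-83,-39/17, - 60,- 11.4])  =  [  -  83, - 60,  -  11.4,-39/17,65] 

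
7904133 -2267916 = 5636217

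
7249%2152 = 793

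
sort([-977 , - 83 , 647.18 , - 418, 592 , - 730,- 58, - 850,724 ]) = [  -  977, - 850, - 730, - 418, - 83,-58,592  ,  647.18,724 ] 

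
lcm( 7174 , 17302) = 294134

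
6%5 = 1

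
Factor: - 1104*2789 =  -3079056 = - 2^4* 3^1*23^1*2789^1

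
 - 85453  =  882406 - 967859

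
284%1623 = 284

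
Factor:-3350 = - 2^1*5^2*67^1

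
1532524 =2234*686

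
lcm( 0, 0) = 0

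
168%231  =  168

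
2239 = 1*2239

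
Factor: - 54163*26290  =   - 2^1*5^1*11^1 * 239^1 * 54163^1 = - 1423945270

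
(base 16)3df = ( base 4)33133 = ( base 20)29b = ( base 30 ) 131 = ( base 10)991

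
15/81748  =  15/81748 = 0.00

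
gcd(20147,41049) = 1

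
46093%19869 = 6355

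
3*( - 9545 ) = - 28635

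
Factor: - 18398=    - 2^1*9199^1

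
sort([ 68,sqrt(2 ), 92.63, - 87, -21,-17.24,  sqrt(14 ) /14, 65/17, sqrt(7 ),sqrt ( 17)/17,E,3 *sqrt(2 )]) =[ - 87, - 21, - 17.24,sqrt ( 17)/17, sqrt(14)/14,  sqrt( 2 ),sqrt(7),E, 65/17, 3*sqrt(2),68,92.63]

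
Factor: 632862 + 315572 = 948434=2^1*199^1*2383^1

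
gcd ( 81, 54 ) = 27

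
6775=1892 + 4883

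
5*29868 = 149340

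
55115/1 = 55115 =55115.00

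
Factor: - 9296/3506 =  - 2^3 *7^1*83^1*1753^(- 1 ) = - 4648/1753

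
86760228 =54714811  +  32045417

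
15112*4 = 60448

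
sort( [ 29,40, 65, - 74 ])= [ - 74, 29, 40,65 ]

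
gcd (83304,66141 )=9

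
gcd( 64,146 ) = 2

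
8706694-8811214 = -104520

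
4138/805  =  5 + 113/805  =  5.14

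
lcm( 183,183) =183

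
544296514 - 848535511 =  - 304238997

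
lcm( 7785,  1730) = 15570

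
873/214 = 4+17/214 = 4.08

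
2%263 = 2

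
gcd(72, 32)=8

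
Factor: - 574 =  - 2^1*7^1*41^1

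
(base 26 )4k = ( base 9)147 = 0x7c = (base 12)A4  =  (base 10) 124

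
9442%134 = 62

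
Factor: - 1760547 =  - 3^1*586849^1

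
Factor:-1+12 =11^1 = 11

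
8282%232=162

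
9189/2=9189/2 = 4594.50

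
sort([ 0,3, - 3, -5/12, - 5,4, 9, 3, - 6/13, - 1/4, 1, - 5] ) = [ - 5, - 5,  -  3, - 6/13, - 5/12,  -  1/4, 0,1,3, 3,4,  9] 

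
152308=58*2626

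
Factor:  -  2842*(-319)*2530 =2^2*5^1*7^2*11^2*23^1 * 29^2 = 2293692940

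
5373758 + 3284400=8658158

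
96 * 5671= 544416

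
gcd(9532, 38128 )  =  9532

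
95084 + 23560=118644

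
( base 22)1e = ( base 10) 36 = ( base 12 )30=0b100100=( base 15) 26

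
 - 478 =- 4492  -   - 4014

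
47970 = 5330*9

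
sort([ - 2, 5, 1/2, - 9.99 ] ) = [ - 9.99,-2, 1/2, 5]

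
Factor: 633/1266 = 2^( - 1) =1/2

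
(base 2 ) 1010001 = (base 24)39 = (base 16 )51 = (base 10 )81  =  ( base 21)3I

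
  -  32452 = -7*4636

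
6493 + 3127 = 9620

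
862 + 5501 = 6363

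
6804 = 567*12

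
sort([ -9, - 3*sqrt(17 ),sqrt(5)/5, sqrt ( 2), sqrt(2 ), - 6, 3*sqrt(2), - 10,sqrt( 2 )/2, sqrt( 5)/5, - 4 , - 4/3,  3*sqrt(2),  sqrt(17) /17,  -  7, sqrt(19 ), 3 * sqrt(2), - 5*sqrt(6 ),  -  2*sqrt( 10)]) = [ - 3*sqrt (17) , - 5*sqrt( 6 ), - 10, - 9, - 7, - 2*sqrt ( 10), - 6 , - 4, - 4/3, sqrt( 17)/17, sqrt( 5 )/5, sqrt( 5 )/5, sqrt(2) /2, sqrt(2), sqrt(2 )  ,  3*sqrt(2), 3 * sqrt(2 ),3*sqrt(2 ) , sqrt( 19)]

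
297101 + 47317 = 344418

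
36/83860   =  9/20965 = 0.00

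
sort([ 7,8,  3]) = [ 3, 7,8] 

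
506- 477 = 29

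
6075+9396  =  15471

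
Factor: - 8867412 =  - 2^2*3^2*246317^1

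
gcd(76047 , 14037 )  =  3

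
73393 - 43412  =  29981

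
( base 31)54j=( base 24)8e4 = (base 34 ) 49i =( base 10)4948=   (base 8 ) 11524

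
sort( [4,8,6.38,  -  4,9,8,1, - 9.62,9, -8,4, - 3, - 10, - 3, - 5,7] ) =[-10,-9.62, - 8, -5, - 4, - 3,-3,1,4,  4,6.38,7 , 8,8, 9,  9] 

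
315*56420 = 17772300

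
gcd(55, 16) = 1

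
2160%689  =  93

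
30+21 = 51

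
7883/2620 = 7883/2620 = 3.01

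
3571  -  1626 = 1945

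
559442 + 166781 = 726223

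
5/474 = 5/474 = 0.01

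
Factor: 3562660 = 2^2 * 5^1*53^1*3361^1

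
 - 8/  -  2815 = 8/2815 = 0.00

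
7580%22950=7580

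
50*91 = 4550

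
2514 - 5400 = -2886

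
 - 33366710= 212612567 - 245979277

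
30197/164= 30197/164 = 184.13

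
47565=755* 63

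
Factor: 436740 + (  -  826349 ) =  - 389609= -11^1* 35419^1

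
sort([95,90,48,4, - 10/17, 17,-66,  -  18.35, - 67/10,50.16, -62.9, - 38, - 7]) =[  -  66, -62.9, - 38, - 18.35 , -7, - 67/10, - 10/17, 4,17,48 , 50.16,90,95]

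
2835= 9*315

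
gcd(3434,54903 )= 1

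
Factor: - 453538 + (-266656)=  - 2^1*293^1*1229^1 = - 720194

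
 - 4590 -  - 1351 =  - 3239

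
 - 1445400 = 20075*(-72 )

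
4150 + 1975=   6125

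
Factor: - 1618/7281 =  -2^1*3^( -2 ) = -  2/9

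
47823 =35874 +11949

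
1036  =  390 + 646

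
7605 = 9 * 845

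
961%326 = 309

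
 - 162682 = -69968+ - 92714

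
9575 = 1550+8025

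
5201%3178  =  2023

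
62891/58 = 62891/58 = 1084.33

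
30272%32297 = 30272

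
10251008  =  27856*368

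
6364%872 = 260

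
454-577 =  - 123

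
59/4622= 59/4622 = 0.01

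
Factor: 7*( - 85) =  - 5^1*7^1*17^1= -595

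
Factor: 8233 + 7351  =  15584 = 2^5*487^1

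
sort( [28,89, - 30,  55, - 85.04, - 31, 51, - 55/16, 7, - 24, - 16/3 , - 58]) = [ - 85.04, - 58, - 31, - 30, - 24,-16/3, - 55/16,  7,28 , 51, 55,89] 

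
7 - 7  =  0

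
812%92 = 76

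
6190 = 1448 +4742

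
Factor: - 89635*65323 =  - 5^1*7^1 *13^1*197^1*65323^1 = -5855227105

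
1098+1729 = 2827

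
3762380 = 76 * 49505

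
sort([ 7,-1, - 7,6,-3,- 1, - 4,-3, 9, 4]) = [ - 7, - 4,-3, - 3, - 1,- 1, 4, 6,7 , 9 ]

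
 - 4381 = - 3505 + - 876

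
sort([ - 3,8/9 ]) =[ - 3, 8/9]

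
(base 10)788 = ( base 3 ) 1002012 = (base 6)3352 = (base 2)1100010100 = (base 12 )558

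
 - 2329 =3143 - 5472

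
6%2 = 0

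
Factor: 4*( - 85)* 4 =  - 1360 = -2^4  *5^1 * 17^1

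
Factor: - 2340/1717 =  - 2^2*3^2*5^1*13^1* 17^( - 1)*101^( - 1)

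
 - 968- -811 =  - 157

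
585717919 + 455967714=1041685633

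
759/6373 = 759/6373 = 0.12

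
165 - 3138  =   - 2973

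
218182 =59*3698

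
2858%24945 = 2858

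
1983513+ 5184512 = 7168025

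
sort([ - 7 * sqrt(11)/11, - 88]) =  [ - 88, -7*sqrt( 11) /11 ]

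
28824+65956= 94780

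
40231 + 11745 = 51976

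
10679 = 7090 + 3589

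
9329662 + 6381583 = 15711245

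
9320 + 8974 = 18294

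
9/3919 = 9/3919 = 0.00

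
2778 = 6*463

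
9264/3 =3088 = 3088.00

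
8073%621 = 0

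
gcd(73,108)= 1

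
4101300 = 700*5859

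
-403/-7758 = 403/7758 = 0.05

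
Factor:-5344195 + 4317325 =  - 1026870 = - 2^1*3^1*5^1*13^1*2633^1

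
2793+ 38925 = 41718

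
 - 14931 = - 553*27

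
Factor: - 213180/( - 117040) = 51/28 = 2^( - 2 )*3^1*7^( - 1) * 17^1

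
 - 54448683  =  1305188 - 55753871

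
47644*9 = 428796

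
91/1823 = 91/1823 = 0.05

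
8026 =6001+2025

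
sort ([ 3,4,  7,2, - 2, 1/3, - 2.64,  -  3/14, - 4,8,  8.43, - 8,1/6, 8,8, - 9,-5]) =[ - 9, - 8,-5, - 4, - 2.64,-2, - 3/14,1/6,1/3, 2 , 3,  4,7 , 8, 8, 8,8.43 ]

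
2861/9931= 2861/9931 = 0.29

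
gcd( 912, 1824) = 912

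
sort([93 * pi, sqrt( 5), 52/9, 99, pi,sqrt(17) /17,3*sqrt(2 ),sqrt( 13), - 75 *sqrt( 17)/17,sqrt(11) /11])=[-75 * sqrt(17)/17 , sqrt (17) /17,sqrt( 11) /11,sqrt( 5),pi,  sqrt( 13 ),  3*sqrt(2),  52/9 , 99,93*pi] 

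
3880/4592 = 485/574 = 0.84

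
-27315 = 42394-69709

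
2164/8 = 541/2 =270.50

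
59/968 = 59/968= 0.06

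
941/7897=941/7897 = 0.12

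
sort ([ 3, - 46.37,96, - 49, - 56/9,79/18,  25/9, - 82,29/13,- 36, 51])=[ - 82, - 49, - 46.37, - 36, - 56/9,  29/13, 25/9, 3 , 79/18, 51, 96]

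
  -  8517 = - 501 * 17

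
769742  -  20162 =749580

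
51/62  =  51/62 = 0.82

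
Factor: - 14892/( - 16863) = 68/77 =2^2*7^(- 1)*11^( - 1)*17^1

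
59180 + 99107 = 158287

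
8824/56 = 1103/7 = 157.57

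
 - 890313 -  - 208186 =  - 682127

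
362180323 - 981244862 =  - 619064539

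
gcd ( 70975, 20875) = 4175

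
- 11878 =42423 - 54301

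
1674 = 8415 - 6741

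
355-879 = -524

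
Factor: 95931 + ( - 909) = 95022 = 2^1* 3^2*5279^1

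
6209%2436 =1337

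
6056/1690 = 3 + 493/845 = 3.58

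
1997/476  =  1997/476= 4.20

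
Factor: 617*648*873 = 2^3*3^6 * 97^1*617^1 = 349039368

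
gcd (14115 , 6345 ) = 15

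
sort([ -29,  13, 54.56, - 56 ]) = [ - 56, - 29, 13,54.56]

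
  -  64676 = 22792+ - 87468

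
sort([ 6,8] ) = [ 6, 8]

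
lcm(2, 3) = 6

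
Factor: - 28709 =-19^1*1511^1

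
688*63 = 43344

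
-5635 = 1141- 6776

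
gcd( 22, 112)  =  2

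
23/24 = 23/24 = 0.96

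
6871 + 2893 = 9764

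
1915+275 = 2190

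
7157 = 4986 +2171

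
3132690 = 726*4315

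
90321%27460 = 7941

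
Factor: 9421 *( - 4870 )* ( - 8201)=376264094270 = 2^1*5^1*59^1*139^1*487^1*9421^1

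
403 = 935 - 532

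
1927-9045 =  - 7118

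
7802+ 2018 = 9820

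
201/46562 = 201/46562 = 0.00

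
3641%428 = 217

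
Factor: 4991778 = 2^1 * 3^2 * 11^1 * 17^1*1483^1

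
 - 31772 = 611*( - 52)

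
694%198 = 100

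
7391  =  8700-1309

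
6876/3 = 2292 = 2292.00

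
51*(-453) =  - 23103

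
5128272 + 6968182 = 12096454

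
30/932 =15/466 = 0.03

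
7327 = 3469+3858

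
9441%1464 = 657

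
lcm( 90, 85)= 1530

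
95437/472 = 95437/472 = 202.20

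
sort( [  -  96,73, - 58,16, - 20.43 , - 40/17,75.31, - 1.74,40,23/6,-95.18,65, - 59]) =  [ - 96, - 95.18,-59 , - 58, - 20.43, - 40/17, - 1.74, 23/6,16, 40, 65,73, 75.31] 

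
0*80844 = 0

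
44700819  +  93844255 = 138545074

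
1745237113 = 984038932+761198181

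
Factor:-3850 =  - 2^1*5^2*7^1*11^1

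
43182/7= 6168 + 6/7  =  6168.86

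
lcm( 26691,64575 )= 2001825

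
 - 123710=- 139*890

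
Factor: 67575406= 2^1*139^1*243077^1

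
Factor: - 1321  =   - 1321^1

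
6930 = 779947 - 773017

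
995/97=995/97 = 10.26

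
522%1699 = 522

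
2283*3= 6849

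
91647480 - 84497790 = 7149690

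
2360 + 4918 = 7278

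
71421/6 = 23807/2 = 11903.50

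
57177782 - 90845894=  - 33668112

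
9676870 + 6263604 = 15940474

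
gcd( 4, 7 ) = 1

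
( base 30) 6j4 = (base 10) 5974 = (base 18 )107g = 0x1756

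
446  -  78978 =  -78532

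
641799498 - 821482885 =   -  179683387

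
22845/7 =3263 + 4/7 = 3263.57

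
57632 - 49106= 8526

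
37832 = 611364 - 573532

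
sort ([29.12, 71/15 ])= [ 71/15,  29.12]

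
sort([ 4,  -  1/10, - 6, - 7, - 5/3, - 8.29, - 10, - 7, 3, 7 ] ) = [ - 10, - 8.29, - 7, - 7, - 6,  -  5/3, - 1/10,3, 4, 7 ] 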